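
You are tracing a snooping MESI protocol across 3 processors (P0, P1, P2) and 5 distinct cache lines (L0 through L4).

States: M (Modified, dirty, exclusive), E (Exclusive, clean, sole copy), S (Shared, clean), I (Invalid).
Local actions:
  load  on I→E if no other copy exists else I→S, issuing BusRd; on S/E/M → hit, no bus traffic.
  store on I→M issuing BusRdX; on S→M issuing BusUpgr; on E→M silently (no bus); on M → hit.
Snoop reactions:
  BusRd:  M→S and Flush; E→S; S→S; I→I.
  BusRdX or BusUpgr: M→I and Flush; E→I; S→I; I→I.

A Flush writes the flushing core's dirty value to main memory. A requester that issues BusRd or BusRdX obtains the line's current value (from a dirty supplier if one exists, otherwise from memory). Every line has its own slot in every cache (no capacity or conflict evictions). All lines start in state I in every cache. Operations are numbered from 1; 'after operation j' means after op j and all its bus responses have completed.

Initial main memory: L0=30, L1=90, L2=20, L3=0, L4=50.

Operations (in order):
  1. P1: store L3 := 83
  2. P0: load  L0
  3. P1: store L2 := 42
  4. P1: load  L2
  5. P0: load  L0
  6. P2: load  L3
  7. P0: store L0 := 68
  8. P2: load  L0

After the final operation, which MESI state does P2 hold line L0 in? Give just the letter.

  op1 P1: store L3 := 83 → I/M/I on L3; bus BusRdX; mem=0
  op2 P0: load  L0 → E/I/I on L0; bus BusRd; mem=30
  op3 P1: store L2 := 42 → I/M/I on L2; bus BusRdX; mem=20
  op4 P1: load  L2 → I/M/I on L2; bus (none); mem=20
  op5 P0: load  L0 → E/I/I on L0; bus (none); mem=30
  op6 P2: load  L3 → I/S/S on L3; bus BusRd Flush; mem=83
  op7 P0: store L0 := 68 → M/I/I on L0; bus (none); mem=30
  op8 P2: load  L0 → S/I/S on L0; bus BusRd Flush; mem=68

state = S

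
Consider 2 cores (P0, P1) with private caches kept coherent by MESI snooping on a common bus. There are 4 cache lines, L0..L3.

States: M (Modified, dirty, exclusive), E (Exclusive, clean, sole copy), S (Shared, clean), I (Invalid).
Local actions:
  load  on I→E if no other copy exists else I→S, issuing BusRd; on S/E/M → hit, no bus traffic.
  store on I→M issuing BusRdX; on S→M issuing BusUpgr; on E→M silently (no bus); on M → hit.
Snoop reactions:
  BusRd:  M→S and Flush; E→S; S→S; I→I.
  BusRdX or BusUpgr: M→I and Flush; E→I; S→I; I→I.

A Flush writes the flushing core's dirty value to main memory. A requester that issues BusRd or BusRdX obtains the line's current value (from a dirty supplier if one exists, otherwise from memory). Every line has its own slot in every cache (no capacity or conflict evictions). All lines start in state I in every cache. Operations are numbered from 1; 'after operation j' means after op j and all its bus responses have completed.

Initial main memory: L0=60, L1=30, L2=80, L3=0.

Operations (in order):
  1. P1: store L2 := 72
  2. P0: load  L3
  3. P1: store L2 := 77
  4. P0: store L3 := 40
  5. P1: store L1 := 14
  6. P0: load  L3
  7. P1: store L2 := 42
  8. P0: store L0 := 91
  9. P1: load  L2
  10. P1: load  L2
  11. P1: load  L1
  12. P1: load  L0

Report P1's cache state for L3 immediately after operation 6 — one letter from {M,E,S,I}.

state = I

[1] P1: store L2 := 72 | P0:I, P1:M(72) | bus: BusRdX
[2] P0: load  L3 | P0:E(0), P1:I | bus: BusRd
[3] P1: store L2 := 77 | P0:I, P1:M(77) | bus: none
[4] P0: store L3 := 40 | P0:M(40), P1:I | bus: none
[5] P1: store L1 := 14 | P0:I, P1:M(14) | bus: BusRdX
[6] P0: load  L3 | P0:M(40), P1:I | bus: none
[7] P1: store L2 := 42 | P0:I, P1:M(42) | bus: none
[8] P0: store L0 := 91 | P0:M(91), P1:I | bus: BusRdX
[9] P1: load  L2 | P0:I, P1:M(42) | bus: none
[10] P1: load  L2 | P0:I, P1:M(42) | bus: none
[11] P1: load  L1 | P0:I, P1:M(14) | bus: none
[12] P1: load  L0 | P0:S(91), P1:S(91) | bus: BusRd,Flush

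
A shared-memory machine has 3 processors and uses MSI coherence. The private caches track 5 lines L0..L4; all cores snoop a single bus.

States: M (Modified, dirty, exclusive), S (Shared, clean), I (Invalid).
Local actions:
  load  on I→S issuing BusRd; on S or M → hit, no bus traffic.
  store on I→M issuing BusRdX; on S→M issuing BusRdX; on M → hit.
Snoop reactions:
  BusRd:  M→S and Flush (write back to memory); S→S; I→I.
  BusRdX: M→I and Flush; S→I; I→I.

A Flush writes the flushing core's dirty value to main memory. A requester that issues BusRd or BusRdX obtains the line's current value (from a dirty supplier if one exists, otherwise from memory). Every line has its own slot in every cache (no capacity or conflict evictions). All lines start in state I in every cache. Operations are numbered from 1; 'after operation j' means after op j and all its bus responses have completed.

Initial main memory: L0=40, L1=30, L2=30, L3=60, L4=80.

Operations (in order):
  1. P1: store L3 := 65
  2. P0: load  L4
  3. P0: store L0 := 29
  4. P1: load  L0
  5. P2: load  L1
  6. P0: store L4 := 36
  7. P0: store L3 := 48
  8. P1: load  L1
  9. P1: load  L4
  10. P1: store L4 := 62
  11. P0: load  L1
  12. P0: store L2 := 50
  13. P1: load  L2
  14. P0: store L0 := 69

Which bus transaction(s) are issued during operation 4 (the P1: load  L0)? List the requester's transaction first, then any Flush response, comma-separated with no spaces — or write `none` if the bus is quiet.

bus = BusRd,Flush

step 1: P1: store L3 := 65  ⟶  IMI  (L3)  txn=BusRdX  M[L3]=60
step 2: P0: load  L4  ⟶  SII  (L4)  txn=BusRd  M[L4]=80
step 3: P0: store L0 := 29  ⟶  MII  (L0)  txn=BusRdX  M[L0]=40
step 4: P1: load  L0  ⟶  SSI  (L0)  txn=BusRd+Flush  M[L0]=29
step 5: P2: load  L1  ⟶  IIS  (L1)  txn=BusRd  M[L1]=30
step 6: P0: store L4 := 36  ⟶  MII  (L4)  txn=BusRdX  M[L4]=80
step 7: P0: store L3 := 48  ⟶  MII  (L3)  txn=BusRdX+Flush  M[L3]=65
step 8: P1: load  L1  ⟶  ISS  (L1)  txn=BusRd  M[L1]=30
step 9: P1: load  L4  ⟶  SSI  (L4)  txn=BusRd+Flush  M[L4]=36
step 10: P1: store L4 := 62  ⟶  IMI  (L4)  txn=BusRdX  M[L4]=36
step 11: P0: load  L1  ⟶  SSS  (L1)  txn=BusRd  M[L1]=30
step 12: P0: store L2 := 50  ⟶  MII  (L2)  txn=BusRdX  M[L2]=30
step 13: P1: load  L2  ⟶  SSI  (L2)  txn=BusRd+Flush  M[L2]=50
step 14: P0: store L0 := 69  ⟶  MII  (L0)  txn=BusRdX  M[L0]=29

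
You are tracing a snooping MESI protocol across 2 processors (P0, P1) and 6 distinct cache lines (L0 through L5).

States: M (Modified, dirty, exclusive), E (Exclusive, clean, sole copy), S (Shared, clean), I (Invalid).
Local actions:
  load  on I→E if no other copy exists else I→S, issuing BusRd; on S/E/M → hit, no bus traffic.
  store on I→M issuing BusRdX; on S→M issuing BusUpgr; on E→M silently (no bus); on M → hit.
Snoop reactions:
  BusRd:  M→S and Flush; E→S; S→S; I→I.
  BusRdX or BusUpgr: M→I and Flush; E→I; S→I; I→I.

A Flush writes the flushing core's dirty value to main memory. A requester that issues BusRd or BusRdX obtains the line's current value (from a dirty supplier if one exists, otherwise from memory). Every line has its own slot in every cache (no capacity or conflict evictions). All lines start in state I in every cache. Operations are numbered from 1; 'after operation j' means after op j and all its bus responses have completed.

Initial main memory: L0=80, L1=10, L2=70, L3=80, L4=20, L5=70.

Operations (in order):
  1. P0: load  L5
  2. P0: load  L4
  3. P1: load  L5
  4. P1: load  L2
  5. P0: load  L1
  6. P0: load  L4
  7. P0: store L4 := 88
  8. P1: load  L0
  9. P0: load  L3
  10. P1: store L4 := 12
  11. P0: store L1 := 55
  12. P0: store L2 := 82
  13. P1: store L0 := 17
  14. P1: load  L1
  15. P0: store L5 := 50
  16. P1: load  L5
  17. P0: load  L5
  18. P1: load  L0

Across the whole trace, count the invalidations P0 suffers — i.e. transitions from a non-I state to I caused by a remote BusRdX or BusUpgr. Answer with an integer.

invalidations = 1

1. P0: load  L5  bus=[BusRd]  L5: P0=E P1=I  mem[L5]=70
2. P0: load  L4  bus=[BusRd]  L4: P0=E P1=I  mem[L4]=20
3. P1: load  L5  bus=[BusRd]  L5: P0=S P1=S  mem[L5]=70
4. P1: load  L2  bus=[BusRd]  L2: P0=I P1=E  mem[L2]=70
5. P0: load  L1  bus=[BusRd]  L1: P0=E P1=I  mem[L1]=10
6. P0: load  L4  bus=[-]  L4: P0=E P1=I  mem[L4]=20
7. P0: store L4 := 88  bus=[-]  L4: P0=M P1=I  mem[L4]=20
8. P1: load  L0  bus=[BusRd]  L0: P0=I P1=E  mem[L0]=80
9. P0: load  L3  bus=[BusRd]  L3: P0=E P1=I  mem[L3]=80
10. P1: store L4 := 12  bus=[BusRdX,Flush]  L4: P0=I P1=M  mem[L4]=88
11. P0: store L1 := 55  bus=[-]  L1: P0=M P1=I  mem[L1]=10
12. P0: store L2 := 82  bus=[BusRdX]  L2: P0=M P1=I  mem[L2]=70
13. P1: store L0 := 17  bus=[-]  L0: P0=I P1=M  mem[L0]=80
14. P1: load  L1  bus=[BusRd,Flush]  L1: P0=S P1=S  mem[L1]=55
15. P0: store L5 := 50  bus=[BusUpgr]  L5: P0=M P1=I  mem[L5]=70
16. P1: load  L5  bus=[BusRd,Flush]  L5: P0=S P1=S  mem[L5]=50
17. P0: load  L5  bus=[-]  L5: P0=S P1=S  mem[L5]=50
18. P1: load  L0  bus=[-]  L0: P0=I P1=M  mem[L0]=80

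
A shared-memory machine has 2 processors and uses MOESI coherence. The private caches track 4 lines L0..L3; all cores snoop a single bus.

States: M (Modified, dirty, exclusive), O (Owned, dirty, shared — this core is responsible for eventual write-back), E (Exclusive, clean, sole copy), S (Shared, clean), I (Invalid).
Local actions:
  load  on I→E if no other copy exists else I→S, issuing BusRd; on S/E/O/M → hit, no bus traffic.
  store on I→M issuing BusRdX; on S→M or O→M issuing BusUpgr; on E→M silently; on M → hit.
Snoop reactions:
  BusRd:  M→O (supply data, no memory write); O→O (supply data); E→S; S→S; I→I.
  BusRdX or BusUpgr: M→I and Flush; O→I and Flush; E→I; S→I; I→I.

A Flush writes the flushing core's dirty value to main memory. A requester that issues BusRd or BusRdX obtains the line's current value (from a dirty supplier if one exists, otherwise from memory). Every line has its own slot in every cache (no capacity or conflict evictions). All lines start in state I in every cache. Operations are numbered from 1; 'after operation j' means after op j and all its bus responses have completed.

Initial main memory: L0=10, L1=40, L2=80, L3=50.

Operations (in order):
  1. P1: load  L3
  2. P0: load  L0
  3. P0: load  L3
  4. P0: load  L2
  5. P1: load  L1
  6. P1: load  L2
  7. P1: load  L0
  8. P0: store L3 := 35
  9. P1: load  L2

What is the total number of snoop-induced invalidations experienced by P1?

step 1: P1: load  L3  ⟶  IE  (L3)  txn=BusRd  M[L3]=50
step 2: P0: load  L0  ⟶  EI  (L0)  txn=BusRd  M[L0]=10
step 3: P0: load  L3  ⟶  SS  (L3)  txn=BusRd  M[L3]=50
step 4: P0: load  L2  ⟶  EI  (L2)  txn=BusRd  M[L2]=80
step 5: P1: load  L1  ⟶  IE  (L1)  txn=BusRd  M[L1]=40
step 6: P1: load  L2  ⟶  SS  (L2)  txn=BusRd  M[L2]=80
step 7: P1: load  L0  ⟶  SS  (L0)  txn=BusRd  M[L0]=10
step 8: P0: store L3 := 35  ⟶  MI  (L3)  txn=BusUpgr  M[L3]=50
step 9: P1: load  L2  ⟶  SS  (L2)  txn=∅  M[L2]=80

invalidations = 1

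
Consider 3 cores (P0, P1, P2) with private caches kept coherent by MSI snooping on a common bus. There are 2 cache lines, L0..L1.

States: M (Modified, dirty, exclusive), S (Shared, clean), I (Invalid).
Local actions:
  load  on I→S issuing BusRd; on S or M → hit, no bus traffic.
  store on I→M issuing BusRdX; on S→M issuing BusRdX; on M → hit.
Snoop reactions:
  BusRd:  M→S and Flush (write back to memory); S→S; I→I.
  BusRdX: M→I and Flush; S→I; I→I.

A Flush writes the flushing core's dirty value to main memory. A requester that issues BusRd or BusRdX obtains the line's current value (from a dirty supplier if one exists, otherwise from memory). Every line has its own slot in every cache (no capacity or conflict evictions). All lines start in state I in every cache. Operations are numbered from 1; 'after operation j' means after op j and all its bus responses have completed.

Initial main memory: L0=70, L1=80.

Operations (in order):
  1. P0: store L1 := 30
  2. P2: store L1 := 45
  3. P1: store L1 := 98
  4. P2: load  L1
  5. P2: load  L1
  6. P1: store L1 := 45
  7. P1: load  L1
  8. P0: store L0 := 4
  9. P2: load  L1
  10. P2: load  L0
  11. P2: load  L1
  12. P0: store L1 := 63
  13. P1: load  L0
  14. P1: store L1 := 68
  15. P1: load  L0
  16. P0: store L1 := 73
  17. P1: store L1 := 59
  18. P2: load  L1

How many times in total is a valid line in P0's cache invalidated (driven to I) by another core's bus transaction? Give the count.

invalidations = 3

  op1 P0: store L1 := 30 → M/I/I on L1; bus BusRdX; mem=80
  op2 P2: store L1 := 45 → I/I/M on L1; bus BusRdX Flush; mem=30
  op3 P1: store L1 := 98 → I/M/I on L1; bus BusRdX Flush; mem=45
  op4 P2: load  L1 → I/S/S on L1; bus BusRd Flush; mem=98
  op5 P2: load  L1 → I/S/S on L1; bus (none); mem=98
  op6 P1: store L1 := 45 → I/M/I on L1; bus BusRdX; mem=98
  op7 P1: load  L1 → I/M/I on L1; bus (none); mem=98
  op8 P0: store L0 := 4 → M/I/I on L0; bus BusRdX; mem=70
  op9 P2: load  L1 → I/S/S on L1; bus BusRd Flush; mem=45
  op10 P2: load  L0 → S/I/S on L0; bus BusRd Flush; mem=4
  op11 P2: load  L1 → I/S/S on L1; bus (none); mem=45
  op12 P0: store L1 := 63 → M/I/I on L1; bus BusRdX; mem=45
  op13 P1: load  L0 → S/S/S on L0; bus BusRd; mem=4
  op14 P1: store L1 := 68 → I/M/I on L1; bus BusRdX Flush; mem=63
  op15 P1: load  L0 → S/S/S on L0; bus (none); mem=4
  op16 P0: store L1 := 73 → M/I/I on L1; bus BusRdX Flush; mem=68
  op17 P1: store L1 := 59 → I/M/I on L1; bus BusRdX Flush; mem=73
  op18 P2: load  L1 → I/S/S on L1; bus BusRd Flush; mem=59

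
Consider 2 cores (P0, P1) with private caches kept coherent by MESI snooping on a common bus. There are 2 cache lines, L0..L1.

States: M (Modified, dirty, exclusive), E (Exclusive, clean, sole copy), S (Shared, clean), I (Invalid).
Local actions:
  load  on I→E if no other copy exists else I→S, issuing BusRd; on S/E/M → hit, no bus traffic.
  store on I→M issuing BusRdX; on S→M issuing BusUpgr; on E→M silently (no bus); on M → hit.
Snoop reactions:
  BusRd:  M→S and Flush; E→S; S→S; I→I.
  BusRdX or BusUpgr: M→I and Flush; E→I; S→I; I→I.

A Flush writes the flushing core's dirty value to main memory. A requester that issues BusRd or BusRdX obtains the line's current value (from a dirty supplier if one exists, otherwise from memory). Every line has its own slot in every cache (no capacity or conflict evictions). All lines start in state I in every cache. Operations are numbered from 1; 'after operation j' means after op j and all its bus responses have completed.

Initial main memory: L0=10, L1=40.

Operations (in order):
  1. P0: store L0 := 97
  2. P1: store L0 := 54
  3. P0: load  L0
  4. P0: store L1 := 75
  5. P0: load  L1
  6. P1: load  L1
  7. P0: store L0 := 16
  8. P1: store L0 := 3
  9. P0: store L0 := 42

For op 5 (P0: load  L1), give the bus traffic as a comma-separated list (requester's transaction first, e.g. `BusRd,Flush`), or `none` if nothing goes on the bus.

  op1 P0: store L0 := 97 → M/I on L0; bus BusRdX; mem=10
  op2 P1: store L0 := 54 → I/M on L0; bus BusRdX Flush; mem=97
  op3 P0: load  L0 → S/S on L0; bus BusRd Flush; mem=54
  op4 P0: store L1 := 75 → M/I on L1; bus BusRdX; mem=40
  op5 P0: load  L1 → M/I on L1; bus (none); mem=40
  op6 P1: load  L1 → S/S on L1; bus BusRd Flush; mem=75
  op7 P0: store L0 := 16 → M/I on L0; bus BusUpgr; mem=54
  op8 P1: store L0 := 3 → I/M on L0; bus BusRdX Flush; mem=16
  op9 P0: store L0 := 42 → M/I on L0; bus BusRdX Flush; mem=3

bus = none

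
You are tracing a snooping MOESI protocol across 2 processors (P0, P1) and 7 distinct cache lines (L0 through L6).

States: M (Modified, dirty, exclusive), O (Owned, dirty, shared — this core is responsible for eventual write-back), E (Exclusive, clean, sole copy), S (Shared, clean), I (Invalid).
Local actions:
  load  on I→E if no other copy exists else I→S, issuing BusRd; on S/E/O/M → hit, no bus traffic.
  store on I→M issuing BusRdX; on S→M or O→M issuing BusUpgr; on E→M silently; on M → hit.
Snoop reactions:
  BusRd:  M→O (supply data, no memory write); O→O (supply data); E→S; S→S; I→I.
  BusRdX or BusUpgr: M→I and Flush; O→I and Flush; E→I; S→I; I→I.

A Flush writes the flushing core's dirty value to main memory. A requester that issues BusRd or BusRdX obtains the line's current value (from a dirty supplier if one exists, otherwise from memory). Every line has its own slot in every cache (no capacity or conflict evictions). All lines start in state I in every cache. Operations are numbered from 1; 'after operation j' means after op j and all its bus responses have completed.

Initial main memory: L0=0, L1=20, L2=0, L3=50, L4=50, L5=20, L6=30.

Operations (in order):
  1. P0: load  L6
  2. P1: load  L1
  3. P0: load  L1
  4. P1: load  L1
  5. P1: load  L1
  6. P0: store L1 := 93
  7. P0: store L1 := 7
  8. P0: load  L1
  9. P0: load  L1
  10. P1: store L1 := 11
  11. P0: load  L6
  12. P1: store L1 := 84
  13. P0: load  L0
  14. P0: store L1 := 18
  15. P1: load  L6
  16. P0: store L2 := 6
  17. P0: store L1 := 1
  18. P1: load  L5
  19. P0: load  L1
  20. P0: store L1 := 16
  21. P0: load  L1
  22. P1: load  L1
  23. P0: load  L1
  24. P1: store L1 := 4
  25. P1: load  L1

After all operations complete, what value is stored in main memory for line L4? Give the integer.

memory[L4] = 50

step 1: P0: load  L6  ⟶  EI  (L6)  txn=BusRd  M[L6]=30
step 2: P1: load  L1  ⟶  IE  (L1)  txn=BusRd  M[L1]=20
step 3: P0: load  L1  ⟶  SS  (L1)  txn=BusRd  M[L1]=20
step 4: P1: load  L1  ⟶  SS  (L1)  txn=∅  M[L1]=20
step 5: P1: load  L1  ⟶  SS  (L1)  txn=∅  M[L1]=20
step 6: P0: store L1 := 93  ⟶  MI  (L1)  txn=BusUpgr  M[L1]=20
step 7: P0: store L1 := 7  ⟶  MI  (L1)  txn=∅  M[L1]=20
step 8: P0: load  L1  ⟶  MI  (L1)  txn=∅  M[L1]=20
step 9: P0: load  L1  ⟶  MI  (L1)  txn=∅  M[L1]=20
step 10: P1: store L1 := 11  ⟶  IM  (L1)  txn=BusRdX+Flush  M[L1]=7
step 11: P0: load  L6  ⟶  EI  (L6)  txn=∅  M[L6]=30
step 12: P1: store L1 := 84  ⟶  IM  (L1)  txn=∅  M[L1]=7
step 13: P0: load  L0  ⟶  EI  (L0)  txn=BusRd  M[L0]=0
step 14: P0: store L1 := 18  ⟶  MI  (L1)  txn=BusRdX+Flush  M[L1]=84
step 15: P1: load  L6  ⟶  SS  (L6)  txn=BusRd  M[L6]=30
step 16: P0: store L2 := 6  ⟶  MI  (L2)  txn=BusRdX  M[L2]=0
step 17: P0: store L1 := 1  ⟶  MI  (L1)  txn=∅  M[L1]=84
step 18: P1: load  L5  ⟶  IE  (L5)  txn=BusRd  M[L5]=20
step 19: P0: load  L1  ⟶  MI  (L1)  txn=∅  M[L1]=84
step 20: P0: store L1 := 16  ⟶  MI  (L1)  txn=∅  M[L1]=84
step 21: P0: load  L1  ⟶  MI  (L1)  txn=∅  M[L1]=84
step 22: P1: load  L1  ⟶  OS  (L1)  txn=BusRd  M[L1]=84
step 23: P0: load  L1  ⟶  OS  (L1)  txn=∅  M[L1]=84
step 24: P1: store L1 := 4  ⟶  IM  (L1)  txn=BusUpgr+Flush  M[L1]=16
step 25: P1: load  L1  ⟶  IM  (L1)  txn=∅  M[L1]=16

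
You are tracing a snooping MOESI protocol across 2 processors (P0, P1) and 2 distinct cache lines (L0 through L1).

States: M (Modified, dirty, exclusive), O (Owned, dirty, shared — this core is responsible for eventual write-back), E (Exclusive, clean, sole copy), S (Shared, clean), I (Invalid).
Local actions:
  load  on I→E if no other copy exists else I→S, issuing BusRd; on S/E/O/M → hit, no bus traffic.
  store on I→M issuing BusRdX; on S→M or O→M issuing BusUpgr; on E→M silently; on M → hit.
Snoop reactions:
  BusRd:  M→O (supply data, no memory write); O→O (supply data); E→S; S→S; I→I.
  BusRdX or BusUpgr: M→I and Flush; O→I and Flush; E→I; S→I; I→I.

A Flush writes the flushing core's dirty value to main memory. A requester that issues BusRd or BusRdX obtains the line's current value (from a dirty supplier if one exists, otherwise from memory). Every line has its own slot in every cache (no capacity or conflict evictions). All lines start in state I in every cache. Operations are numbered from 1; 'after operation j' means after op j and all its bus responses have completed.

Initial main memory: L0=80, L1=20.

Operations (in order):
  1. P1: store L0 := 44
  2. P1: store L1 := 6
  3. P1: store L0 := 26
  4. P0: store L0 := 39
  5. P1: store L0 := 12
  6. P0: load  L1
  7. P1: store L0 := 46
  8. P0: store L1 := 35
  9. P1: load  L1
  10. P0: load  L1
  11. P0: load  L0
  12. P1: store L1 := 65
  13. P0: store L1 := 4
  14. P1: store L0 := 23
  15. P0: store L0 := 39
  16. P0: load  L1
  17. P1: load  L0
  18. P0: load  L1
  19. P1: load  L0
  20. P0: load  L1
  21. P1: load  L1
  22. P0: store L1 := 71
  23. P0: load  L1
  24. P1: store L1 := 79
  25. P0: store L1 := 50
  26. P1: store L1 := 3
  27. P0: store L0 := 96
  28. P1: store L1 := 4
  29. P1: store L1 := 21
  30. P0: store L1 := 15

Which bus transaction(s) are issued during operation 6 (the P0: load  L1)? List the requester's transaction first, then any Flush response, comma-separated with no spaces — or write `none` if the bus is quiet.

bus = BusRd

  op1 P1: store L0 := 44 → I/M on L0; bus BusRdX; mem=80
  op2 P1: store L1 := 6 → I/M on L1; bus BusRdX; mem=20
  op3 P1: store L0 := 26 → I/M on L0; bus (none); mem=80
  op4 P0: store L0 := 39 → M/I on L0; bus BusRdX Flush; mem=26
  op5 P1: store L0 := 12 → I/M on L0; bus BusRdX Flush; mem=39
  op6 P0: load  L1 → S/O on L1; bus BusRd; mem=20
  op7 P1: store L0 := 46 → I/M on L0; bus (none); mem=39
  op8 P0: store L1 := 35 → M/I on L1; bus BusUpgr Flush; mem=6
  op9 P1: load  L1 → O/S on L1; bus BusRd; mem=6
  op10 P0: load  L1 → O/S on L1; bus (none); mem=6
  op11 P0: load  L0 → S/O on L0; bus BusRd; mem=39
  op12 P1: store L1 := 65 → I/M on L1; bus BusUpgr Flush; mem=35
  op13 P0: store L1 := 4 → M/I on L1; bus BusRdX Flush; mem=65
  op14 P1: store L0 := 23 → I/M on L0; bus BusUpgr; mem=39
  op15 P0: store L0 := 39 → M/I on L0; bus BusRdX Flush; mem=23
  op16 P0: load  L1 → M/I on L1; bus (none); mem=65
  op17 P1: load  L0 → O/S on L0; bus BusRd; mem=23
  op18 P0: load  L1 → M/I on L1; bus (none); mem=65
  op19 P1: load  L0 → O/S on L0; bus (none); mem=23
  op20 P0: load  L1 → M/I on L1; bus (none); mem=65
  op21 P1: load  L1 → O/S on L1; bus BusRd; mem=65
  op22 P0: store L1 := 71 → M/I on L1; bus BusUpgr; mem=65
  op23 P0: load  L1 → M/I on L1; bus (none); mem=65
  op24 P1: store L1 := 79 → I/M on L1; bus BusRdX Flush; mem=71
  op25 P0: store L1 := 50 → M/I on L1; bus BusRdX Flush; mem=79
  op26 P1: store L1 := 3 → I/M on L1; bus BusRdX Flush; mem=50
  op27 P0: store L0 := 96 → M/I on L0; bus BusUpgr; mem=23
  op28 P1: store L1 := 4 → I/M on L1; bus (none); mem=50
  op29 P1: store L1 := 21 → I/M on L1; bus (none); mem=50
  op30 P0: store L1 := 15 → M/I on L1; bus BusRdX Flush; mem=21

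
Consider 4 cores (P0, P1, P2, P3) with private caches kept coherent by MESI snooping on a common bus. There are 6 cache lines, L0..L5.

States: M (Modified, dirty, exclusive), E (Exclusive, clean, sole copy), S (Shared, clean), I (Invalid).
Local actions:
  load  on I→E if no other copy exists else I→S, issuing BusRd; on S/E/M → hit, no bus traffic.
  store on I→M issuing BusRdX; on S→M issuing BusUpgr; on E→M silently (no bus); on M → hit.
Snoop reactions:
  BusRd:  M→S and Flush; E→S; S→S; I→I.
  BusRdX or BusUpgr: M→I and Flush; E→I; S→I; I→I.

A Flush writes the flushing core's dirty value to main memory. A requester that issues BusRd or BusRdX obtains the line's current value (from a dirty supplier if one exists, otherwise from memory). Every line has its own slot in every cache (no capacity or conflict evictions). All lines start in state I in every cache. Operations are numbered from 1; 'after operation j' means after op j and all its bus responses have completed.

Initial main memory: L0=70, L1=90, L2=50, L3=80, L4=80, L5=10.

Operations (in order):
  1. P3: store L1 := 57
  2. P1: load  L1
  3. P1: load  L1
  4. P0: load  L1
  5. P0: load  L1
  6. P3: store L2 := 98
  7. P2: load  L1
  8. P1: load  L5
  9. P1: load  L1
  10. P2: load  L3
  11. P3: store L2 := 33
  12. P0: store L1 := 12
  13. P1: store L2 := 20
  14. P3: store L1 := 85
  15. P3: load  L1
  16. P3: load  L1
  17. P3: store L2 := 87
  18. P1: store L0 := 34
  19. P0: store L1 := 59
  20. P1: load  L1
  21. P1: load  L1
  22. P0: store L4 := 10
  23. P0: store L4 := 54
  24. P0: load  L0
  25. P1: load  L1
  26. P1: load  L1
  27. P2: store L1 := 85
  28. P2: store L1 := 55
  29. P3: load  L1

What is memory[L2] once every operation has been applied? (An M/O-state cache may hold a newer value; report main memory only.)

memory[L2] = 20

  op1 P3: store L1 := 57 → I/I/I/M on L1; bus BusRdX; mem=90
  op2 P1: load  L1 → I/S/I/S on L1; bus BusRd Flush; mem=57
  op3 P1: load  L1 → I/S/I/S on L1; bus (none); mem=57
  op4 P0: load  L1 → S/S/I/S on L1; bus BusRd; mem=57
  op5 P0: load  L1 → S/S/I/S on L1; bus (none); mem=57
  op6 P3: store L2 := 98 → I/I/I/M on L2; bus BusRdX; mem=50
  op7 P2: load  L1 → S/S/S/S on L1; bus BusRd; mem=57
  op8 P1: load  L5 → I/E/I/I on L5; bus BusRd; mem=10
  op9 P1: load  L1 → S/S/S/S on L1; bus (none); mem=57
  op10 P2: load  L3 → I/I/E/I on L3; bus BusRd; mem=80
  op11 P3: store L2 := 33 → I/I/I/M on L2; bus (none); mem=50
  op12 P0: store L1 := 12 → M/I/I/I on L1; bus BusUpgr; mem=57
  op13 P1: store L2 := 20 → I/M/I/I on L2; bus BusRdX Flush; mem=33
  op14 P3: store L1 := 85 → I/I/I/M on L1; bus BusRdX Flush; mem=12
  op15 P3: load  L1 → I/I/I/M on L1; bus (none); mem=12
  op16 P3: load  L1 → I/I/I/M on L1; bus (none); mem=12
  op17 P3: store L2 := 87 → I/I/I/M on L2; bus BusRdX Flush; mem=20
  op18 P1: store L0 := 34 → I/M/I/I on L0; bus BusRdX; mem=70
  op19 P0: store L1 := 59 → M/I/I/I on L1; bus BusRdX Flush; mem=85
  op20 P1: load  L1 → S/S/I/I on L1; bus BusRd Flush; mem=59
  op21 P1: load  L1 → S/S/I/I on L1; bus (none); mem=59
  op22 P0: store L4 := 10 → M/I/I/I on L4; bus BusRdX; mem=80
  op23 P0: store L4 := 54 → M/I/I/I on L4; bus (none); mem=80
  op24 P0: load  L0 → S/S/I/I on L0; bus BusRd Flush; mem=34
  op25 P1: load  L1 → S/S/I/I on L1; bus (none); mem=59
  op26 P1: load  L1 → S/S/I/I on L1; bus (none); mem=59
  op27 P2: store L1 := 85 → I/I/M/I on L1; bus BusRdX; mem=59
  op28 P2: store L1 := 55 → I/I/M/I on L1; bus (none); mem=59
  op29 P3: load  L1 → I/I/S/S on L1; bus BusRd Flush; mem=55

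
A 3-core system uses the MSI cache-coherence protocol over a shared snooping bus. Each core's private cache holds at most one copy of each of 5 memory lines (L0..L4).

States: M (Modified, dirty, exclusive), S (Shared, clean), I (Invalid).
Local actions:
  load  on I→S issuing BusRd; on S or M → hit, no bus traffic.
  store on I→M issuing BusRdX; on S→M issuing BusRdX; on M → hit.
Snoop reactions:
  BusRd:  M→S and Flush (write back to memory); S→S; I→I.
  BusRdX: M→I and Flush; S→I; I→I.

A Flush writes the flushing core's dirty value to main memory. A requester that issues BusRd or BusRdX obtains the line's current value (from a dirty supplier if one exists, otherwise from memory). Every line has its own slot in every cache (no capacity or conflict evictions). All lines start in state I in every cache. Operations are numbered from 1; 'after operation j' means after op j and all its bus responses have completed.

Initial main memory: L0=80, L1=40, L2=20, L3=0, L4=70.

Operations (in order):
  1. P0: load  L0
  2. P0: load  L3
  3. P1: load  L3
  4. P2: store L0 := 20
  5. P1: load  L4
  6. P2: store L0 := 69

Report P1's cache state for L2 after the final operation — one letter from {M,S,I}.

step 1: P0: load  L0  ⟶  SII  (L0)  txn=BusRd  M[L0]=80
step 2: P0: load  L3  ⟶  SII  (L3)  txn=BusRd  M[L3]=0
step 3: P1: load  L3  ⟶  SSI  (L3)  txn=BusRd  M[L3]=0
step 4: P2: store L0 := 20  ⟶  IIM  (L0)  txn=BusRdX  M[L0]=80
step 5: P1: load  L4  ⟶  ISI  (L4)  txn=BusRd  M[L4]=70
step 6: P2: store L0 := 69  ⟶  IIM  (L0)  txn=∅  M[L0]=80

state = I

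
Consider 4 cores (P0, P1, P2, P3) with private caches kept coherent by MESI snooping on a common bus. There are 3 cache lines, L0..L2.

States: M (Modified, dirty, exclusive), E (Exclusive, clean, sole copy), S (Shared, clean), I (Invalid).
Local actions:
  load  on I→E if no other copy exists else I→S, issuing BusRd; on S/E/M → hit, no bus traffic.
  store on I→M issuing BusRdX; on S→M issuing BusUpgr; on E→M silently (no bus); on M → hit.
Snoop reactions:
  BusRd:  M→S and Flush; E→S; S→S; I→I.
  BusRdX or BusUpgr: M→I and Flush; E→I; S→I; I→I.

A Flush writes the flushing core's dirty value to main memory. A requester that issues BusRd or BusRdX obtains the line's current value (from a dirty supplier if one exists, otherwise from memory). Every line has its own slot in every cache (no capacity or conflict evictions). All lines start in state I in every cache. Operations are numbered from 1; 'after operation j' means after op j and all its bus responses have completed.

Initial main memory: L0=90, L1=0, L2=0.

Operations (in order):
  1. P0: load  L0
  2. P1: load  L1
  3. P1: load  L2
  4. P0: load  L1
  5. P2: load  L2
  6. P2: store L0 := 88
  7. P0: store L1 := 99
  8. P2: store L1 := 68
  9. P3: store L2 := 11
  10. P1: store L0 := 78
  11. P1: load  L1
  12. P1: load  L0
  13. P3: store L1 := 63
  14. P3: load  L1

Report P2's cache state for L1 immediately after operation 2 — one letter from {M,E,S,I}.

state = I

  op1 P0: load  L0 → E/I/I/I on L0; bus BusRd; mem=90
  op2 P1: load  L1 → I/E/I/I on L1; bus BusRd; mem=0
  op3 P1: load  L2 → I/E/I/I on L2; bus BusRd; mem=0
  op4 P0: load  L1 → S/S/I/I on L1; bus BusRd; mem=0
  op5 P2: load  L2 → I/S/S/I on L2; bus BusRd; mem=0
  op6 P2: store L0 := 88 → I/I/M/I on L0; bus BusRdX; mem=90
  op7 P0: store L1 := 99 → M/I/I/I on L1; bus BusUpgr; mem=0
  op8 P2: store L1 := 68 → I/I/M/I on L1; bus BusRdX Flush; mem=99
  op9 P3: store L2 := 11 → I/I/I/M on L2; bus BusRdX; mem=0
  op10 P1: store L0 := 78 → I/M/I/I on L0; bus BusRdX Flush; mem=88
  op11 P1: load  L1 → I/S/S/I on L1; bus BusRd Flush; mem=68
  op12 P1: load  L0 → I/M/I/I on L0; bus (none); mem=88
  op13 P3: store L1 := 63 → I/I/I/M on L1; bus BusRdX; mem=68
  op14 P3: load  L1 → I/I/I/M on L1; bus (none); mem=68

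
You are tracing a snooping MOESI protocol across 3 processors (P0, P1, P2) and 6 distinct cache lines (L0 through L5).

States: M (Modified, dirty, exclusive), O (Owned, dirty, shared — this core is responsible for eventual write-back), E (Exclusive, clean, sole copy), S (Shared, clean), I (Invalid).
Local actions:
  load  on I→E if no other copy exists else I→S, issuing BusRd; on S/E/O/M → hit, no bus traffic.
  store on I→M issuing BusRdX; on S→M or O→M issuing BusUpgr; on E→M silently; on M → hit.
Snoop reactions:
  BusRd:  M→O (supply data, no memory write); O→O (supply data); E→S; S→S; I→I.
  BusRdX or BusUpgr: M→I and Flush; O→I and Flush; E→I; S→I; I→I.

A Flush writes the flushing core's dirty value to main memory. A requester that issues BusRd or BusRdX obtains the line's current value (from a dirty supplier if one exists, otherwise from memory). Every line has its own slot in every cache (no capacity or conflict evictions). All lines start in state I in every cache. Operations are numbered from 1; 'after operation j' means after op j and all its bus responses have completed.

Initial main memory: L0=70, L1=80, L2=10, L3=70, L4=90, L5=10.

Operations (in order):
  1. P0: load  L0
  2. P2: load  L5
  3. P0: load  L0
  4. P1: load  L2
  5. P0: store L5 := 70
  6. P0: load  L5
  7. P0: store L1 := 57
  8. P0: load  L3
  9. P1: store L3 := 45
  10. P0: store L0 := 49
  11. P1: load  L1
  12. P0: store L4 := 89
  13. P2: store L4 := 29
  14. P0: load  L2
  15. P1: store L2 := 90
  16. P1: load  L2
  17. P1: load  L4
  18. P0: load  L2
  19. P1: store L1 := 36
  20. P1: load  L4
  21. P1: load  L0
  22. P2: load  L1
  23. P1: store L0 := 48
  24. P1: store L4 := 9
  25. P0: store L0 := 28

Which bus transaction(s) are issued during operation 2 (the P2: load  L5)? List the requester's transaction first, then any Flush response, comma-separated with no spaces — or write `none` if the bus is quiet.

bus = BusRd

[1] P0: load  L0 | P0:E(70), P1:I, P2:I | bus: BusRd
[2] P2: load  L5 | P0:I, P1:I, P2:E(10) | bus: BusRd
[3] P0: load  L0 | P0:E(70), P1:I, P2:I | bus: none
[4] P1: load  L2 | P0:I, P1:E(10), P2:I | bus: BusRd
[5] P0: store L5 := 70 | P0:M(70), P1:I, P2:I | bus: BusRdX
[6] P0: load  L5 | P0:M(70), P1:I, P2:I | bus: none
[7] P0: store L1 := 57 | P0:M(57), P1:I, P2:I | bus: BusRdX
[8] P0: load  L3 | P0:E(70), P1:I, P2:I | bus: BusRd
[9] P1: store L3 := 45 | P0:I, P1:M(45), P2:I | bus: BusRdX
[10] P0: store L0 := 49 | P0:M(49), P1:I, P2:I | bus: none
[11] P1: load  L1 | P0:O(57), P1:S(57), P2:I | bus: BusRd
[12] P0: store L4 := 89 | P0:M(89), P1:I, P2:I | bus: BusRdX
[13] P2: store L4 := 29 | P0:I, P1:I, P2:M(29) | bus: BusRdX,Flush
[14] P0: load  L2 | P0:S(10), P1:S(10), P2:I | bus: BusRd
[15] P1: store L2 := 90 | P0:I, P1:M(90), P2:I | bus: BusUpgr
[16] P1: load  L2 | P0:I, P1:M(90), P2:I | bus: none
[17] P1: load  L4 | P0:I, P1:S(29), P2:O(29) | bus: BusRd
[18] P0: load  L2 | P0:S(90), P1:O(90), P2:I | bus: BusRd
[19] P1: store L1 := 36 | P0:I, P1:M(36), P2:I | bus: BusUpgr,Flush
[20] P1: load  L4 | P0:I, P1:S(29), P2:O(29) | bus: none
[21] P1: load  L0 | P0:O(49), P1:S(49), P2:I | bus: BusRd
[22] P2: load  L1 | P0:I, P1:O(36), P2:S(36) | bus: BusRd
[23] P1: store L0 := 48 | P0:I, P1:M(48), P2:I | bus: BusUpgr,Flush
[24] P1: store L4 := 9 | P0:I, P1:M(9), P2:I | bus: BusUpgr,Flush
[25] P0: store L0 := 28 | P0:M(28), P1:I, P2:I | bus: BusRdX,Flush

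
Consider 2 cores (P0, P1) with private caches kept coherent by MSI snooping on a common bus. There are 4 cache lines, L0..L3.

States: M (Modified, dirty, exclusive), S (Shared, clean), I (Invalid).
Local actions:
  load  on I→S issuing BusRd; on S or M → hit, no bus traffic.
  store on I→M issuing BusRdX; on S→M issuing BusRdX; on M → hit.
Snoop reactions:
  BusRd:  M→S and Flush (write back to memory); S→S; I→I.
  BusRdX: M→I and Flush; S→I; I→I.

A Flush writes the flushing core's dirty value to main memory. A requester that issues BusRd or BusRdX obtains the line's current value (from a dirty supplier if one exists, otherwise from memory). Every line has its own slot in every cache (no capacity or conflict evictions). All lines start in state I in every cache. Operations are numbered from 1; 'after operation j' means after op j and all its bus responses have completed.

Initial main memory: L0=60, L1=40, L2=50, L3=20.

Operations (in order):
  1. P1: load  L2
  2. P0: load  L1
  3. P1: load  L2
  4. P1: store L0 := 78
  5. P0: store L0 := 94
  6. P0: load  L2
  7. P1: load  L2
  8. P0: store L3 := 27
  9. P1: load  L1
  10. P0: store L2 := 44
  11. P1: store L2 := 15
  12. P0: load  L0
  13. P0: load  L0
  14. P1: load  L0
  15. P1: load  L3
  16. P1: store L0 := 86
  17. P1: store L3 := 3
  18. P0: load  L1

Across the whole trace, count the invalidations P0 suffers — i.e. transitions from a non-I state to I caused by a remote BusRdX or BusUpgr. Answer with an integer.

invalidations = 3

[1] P1: load  L2 | P0:I, P1:S(50) | bus: BusRd
[2] P0: load  L1 | P0:S(40), P1:I | bus: BusRd
[3] P1: load  L2 | P0:I, P1:S(50) | bus: none
[4] P1: store L0 := 78 | P0:I, P1:M(78) | bus: BusRdX
[5] P0: store L0 := 94 | P0:M(94), P1:I | bus: BusRdX,Flush
[6] P0: load  L2 | P0:S(50), P1:S(50) | bus: BusRd
[7] P1: load  L2 | P0:S(50), P1:S(50) | bus: none
[8] P0: store L3 := 27 | P0:M(27), P1:I | bus: BusRdX
[9] P1: load  L1 | P0:S(40), P1:S(40) | bus: BusRd
[10] P0: store L2 := 44 | P0:M(44), P1:I | bus: BusRdX
[11] P1: store L2 := 15 | P0:I, P1:M(15) | bus: BusRdX,Flush
[12] P0: load  L0 | P0:M(94), P1:I | bus: none
[13] P0: load  L0 | P0:M(94), P1:I | bus: none
[14] P1: load  L0 | P0:S(94), P1:S(94) | bus: BusRd,Flush
[15] P1: load  L3 | P0:S(27), P1:S(27) | bus: BusRd,Flush
[16] P1: store L0 := 86 | P0:I, P1:M(86) | bus: BusRdX
[17] P1: store L3 := 3 | P0:I, P1:M(3) | bus: BusRdX
[18] P0: load  L1 | P0:S(40), P1:S(40) | bus: none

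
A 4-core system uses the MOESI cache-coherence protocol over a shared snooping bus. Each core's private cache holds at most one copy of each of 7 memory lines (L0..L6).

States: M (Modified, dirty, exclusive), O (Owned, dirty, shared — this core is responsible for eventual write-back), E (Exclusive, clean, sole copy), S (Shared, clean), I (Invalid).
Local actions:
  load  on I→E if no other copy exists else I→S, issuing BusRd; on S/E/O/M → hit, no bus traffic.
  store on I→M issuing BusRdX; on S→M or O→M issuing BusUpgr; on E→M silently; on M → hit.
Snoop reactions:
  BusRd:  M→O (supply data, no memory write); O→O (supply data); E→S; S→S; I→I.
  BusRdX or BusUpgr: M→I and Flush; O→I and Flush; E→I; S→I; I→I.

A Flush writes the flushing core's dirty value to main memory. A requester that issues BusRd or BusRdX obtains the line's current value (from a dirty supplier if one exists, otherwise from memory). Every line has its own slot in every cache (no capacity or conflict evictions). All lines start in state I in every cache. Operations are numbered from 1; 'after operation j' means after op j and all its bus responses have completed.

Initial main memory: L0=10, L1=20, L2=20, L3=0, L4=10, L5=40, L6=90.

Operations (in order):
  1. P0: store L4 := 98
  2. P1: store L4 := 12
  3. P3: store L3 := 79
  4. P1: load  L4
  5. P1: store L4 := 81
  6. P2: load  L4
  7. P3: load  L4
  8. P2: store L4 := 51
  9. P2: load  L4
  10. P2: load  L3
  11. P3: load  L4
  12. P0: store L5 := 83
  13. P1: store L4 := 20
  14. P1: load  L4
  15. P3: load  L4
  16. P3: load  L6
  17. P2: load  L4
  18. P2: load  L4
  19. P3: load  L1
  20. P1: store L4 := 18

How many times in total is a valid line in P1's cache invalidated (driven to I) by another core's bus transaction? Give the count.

1. P0: store L4 := 98  bus=[BusRdX]  L4: P0=M P1=I P2=I P3=I  mem[L4]=10
2. P1: store L4 := 12  bus=[BusRdX,Flush]  L4: P0=I P1=M P2=I P3=I  mem[L4]=98
3. P3: store L3 := 79  bus=[BusRdX]  L3: P0=I P1=I P2=I P3=M  mem[L3]=0
4. P1: load  L4  bus=[-]  L4: P0=I P1=M P2=I P3=I  mem[L4]=98
5. P1: store L4 := 81  bus=[-]  L4: P0=I P1=M P2=I P3=I  mem[L4]=98
6. P2: load  L4  bus=[BusRd]  L4: P0=I P1=O P2=S P3=I  mem[L4]=98
7. P3: load  L4  bus=[BusRd]  L4: P0=I P1=O P2=S P3=S  mem[L4]=98
8. P2: store L4 := 51  bus=[BusUpgr,Flush]  L4: P0=I P1=I P2=M P3=I  mem[L4]=81
9. P2: load  L4  bus=[-]  L4: P0=I P1=I P2=M P3=I  mem[L4]=81
10. P2: load  L3  bus=[BusRd]  L3: P0=I P1=I P2=S P3=O  mem[L3]=0
11. P3: load  L4  bus=[BusRd]  L4: P0=I P1=I P2=O P3=S  mem[L4]=81
12. P0: store L5 := 83  bus=[BusRdX]  L5: P0=M P1=I P2=I P3=I  mem[L5]=40
13. P1: store L4 := 20  bus=[BusRdX,Flush]  L4: P0=I P1=M P2=I P3=I  mem[L4]=51
14. P1: load  L4  bus=[-]  L4: P0=I P1=M P2=I P3=I  mem[L4]=51
15. P3: load  L4  bus=[BusRd]  L4: P0=I P1=O P2=I P3=S  mem[L4]=51
16. P3: load  L6  bus=[BusRd]  L6: P0=I P1=I P2=I P3=E  mem[L6]=90
17. P2: load  L4  bus=[BusRd]  L4: P0=I P1=O P2=S P3=S  mem[L4]=51
18. P2: load  L4  bus=[-]  L4: P0=I P1=O P2=S P3=S  mem[L4]=51
19. P3: load  L1  bus=[BusRd]  L1: P0=I P1=I P2=I P3=E  mem[L1]=20
20. P1: store L4 := 18  bus=[BusUpgr]  L4: P0=I P1=M P2=I P3=I  mem[L4]=51

invalidations = 1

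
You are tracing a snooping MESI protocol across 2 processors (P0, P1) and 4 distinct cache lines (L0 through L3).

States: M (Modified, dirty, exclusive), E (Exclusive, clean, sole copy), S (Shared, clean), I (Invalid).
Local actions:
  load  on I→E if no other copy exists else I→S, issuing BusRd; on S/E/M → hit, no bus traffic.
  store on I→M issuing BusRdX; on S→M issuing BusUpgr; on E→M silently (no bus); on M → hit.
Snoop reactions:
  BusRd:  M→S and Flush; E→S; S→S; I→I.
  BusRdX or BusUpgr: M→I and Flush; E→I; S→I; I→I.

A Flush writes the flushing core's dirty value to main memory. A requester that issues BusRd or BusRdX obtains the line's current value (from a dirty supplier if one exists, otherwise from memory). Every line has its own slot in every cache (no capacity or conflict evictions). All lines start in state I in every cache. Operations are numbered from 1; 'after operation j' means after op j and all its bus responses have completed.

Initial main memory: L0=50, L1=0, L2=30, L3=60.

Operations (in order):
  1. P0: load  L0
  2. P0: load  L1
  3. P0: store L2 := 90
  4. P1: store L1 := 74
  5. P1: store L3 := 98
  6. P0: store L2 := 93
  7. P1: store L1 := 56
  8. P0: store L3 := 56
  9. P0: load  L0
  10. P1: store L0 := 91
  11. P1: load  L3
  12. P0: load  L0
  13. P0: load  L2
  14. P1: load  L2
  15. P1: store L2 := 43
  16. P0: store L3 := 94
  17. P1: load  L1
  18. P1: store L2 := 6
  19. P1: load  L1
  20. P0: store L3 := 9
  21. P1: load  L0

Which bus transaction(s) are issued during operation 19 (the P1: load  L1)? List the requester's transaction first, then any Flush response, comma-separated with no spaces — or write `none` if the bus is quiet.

[1] P0: load  L0 | P0:E(50), P1:I | bus: BusRd
[2] P0: load  L1 | P0:E(0), P1:I | bus: BusRd
[3] P0: store L2 := 90 | P0:M(90), P1:I | bus: BusRdX
[4] P1: store L1 := 74 | P0:I, P1:M(74) | bus: BusRdX
[5] P1: store L3 := 98 | P0:I, P1:M(98) | bus: BusRdX
[6] P0: store L2 := 93 | P0:M(93), P1:I | bus: none
[7] P1: store L1 := 56 | P0:I, P1:M(56) | bus: none
[8] P0: store L3 := 56 | P0:M(56), P1:I | bus: BusRdX,Flush
[9] P0: load  L0 | P0:E(50), P1:I | bus: none
[10] P1: store L0 := 91 | P0:I, P1:M(91) | bus: BusRdX
[11] P1: load  L3 | P0:S(56), P1:S(56) | bus: BusRd,Flush
[12] P0: load  L0 | P0:S(91), P1:S(91) | bus: BusRd,Flush
[13] P0: load  L2 | P0:M(93), P1:I | bus: none
[14] P1: load  L2 | P0:S(93), P1:S(93) | bus: BusRd,Flush
[15] P1: store L2 := 43 | P0:I, P1:M(43) | bus: BusUpgr
[16] P0: store L3 := 94 | P0:M(94), P1:I | bus: BusUpgr
[17] P1: load  L1 | P0:I, P1:M(56) | bus: none
[18] P1: store L2 := 6 | P0:I, P1:M(6) | bus: none
[19] P1: load  L1 | P0:I, P1:M(56) | bus: none
[20] P0: store L3 := 9 | P0:M(9), P1:I | bus: none
[21] P1: load  L0 | P0:S(91), P1:S(91) | bus: none

bus = none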